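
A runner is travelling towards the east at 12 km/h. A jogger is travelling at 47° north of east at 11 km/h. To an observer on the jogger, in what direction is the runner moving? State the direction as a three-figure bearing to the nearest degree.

151°

Taking east as x and north as y: runner velocity = (12.000, 0.000) km/h; jogger velocity = (7.502, 8.045) km/h.
Velocity of runner relative to jogger = (12.000, 0.000) − (7.502, 8.045) = (4.498, -8.045) km/h.
Bearing = atan2(4.50, -8.04) = 150.79° clockwise from north.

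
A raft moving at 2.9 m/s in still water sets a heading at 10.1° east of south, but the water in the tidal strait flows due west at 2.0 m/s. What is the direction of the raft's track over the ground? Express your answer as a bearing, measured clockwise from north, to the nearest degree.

208°

Taking east as x and north as y: velocity relative to the water = (0.509, -2.855) m/s; the water relative to ground = (-2.000, 0.000) m/s.
Velocity relative to ground = (0.509, -2.855) + (-2.000, 0.000) = (-1.491, -2.855) m/s.
Bearing = atan2(-1.49, -2.86) = 207.58° clockwise from north.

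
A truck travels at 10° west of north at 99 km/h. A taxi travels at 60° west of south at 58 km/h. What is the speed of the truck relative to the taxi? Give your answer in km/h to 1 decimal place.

130.7 km/h

Taking east as x and north as y: truck velocity = (-17.191, 97.496) km/h; taxi velocity = (-50.229, -29.000) km/h.
Velocity of truck relative to taxi = (-17.191, 97.496) − (-50.229, -29.000) = (33.038, 126.496) km/h.
Magnitude = |(33.038, 126.496)| = 130.739 km/h.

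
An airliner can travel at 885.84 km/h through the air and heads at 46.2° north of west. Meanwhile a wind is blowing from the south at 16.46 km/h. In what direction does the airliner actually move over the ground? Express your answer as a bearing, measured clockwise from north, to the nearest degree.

Taking east as x and north as y: velocity relative to the air = (-613.128, 639.364) km/h; the air relative to ground = (0.000, 16.460) km/h.
Velocity relative to ground = (-613.128, 639.364) + (0.000, 16.460) = (-613.128, 655.824) km/h.
Bearing = atan2(-613.13, 655.82) = 316.93° clockwise from north.

317°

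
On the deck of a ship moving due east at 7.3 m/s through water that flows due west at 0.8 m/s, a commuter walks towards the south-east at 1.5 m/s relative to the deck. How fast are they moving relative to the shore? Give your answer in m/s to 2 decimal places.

7.63 m/s

In east/north components (m/s): commuter relative to ship = (1.061, -1.061); ship relative to water = (7.300, 0.000); water relative to ground = (-0.800, 0.000).
Sum = (7.561, -1.061) m/s.
Speed = |(7.561, -1.061)| = 7.635 m/s.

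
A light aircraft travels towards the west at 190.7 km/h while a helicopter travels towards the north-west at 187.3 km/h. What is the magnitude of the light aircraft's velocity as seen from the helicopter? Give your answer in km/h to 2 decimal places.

144.69 km/h

Taking east as x and north as y: light aircraft velocity = (-190.700, 0.000) km/h; helicopter velocity = (-132.441, 132.441) km/h.
Velocity of light aircraft relative to helicopter = (-190.700, 0.000) − (-132.441, 132.441) = (-58.259, -132.441) km/h.
Magnitude = |(-58.259, -132.441)| = 144.688 km/h.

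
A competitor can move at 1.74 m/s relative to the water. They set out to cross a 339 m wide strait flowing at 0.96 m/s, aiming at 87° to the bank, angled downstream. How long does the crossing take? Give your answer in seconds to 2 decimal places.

The component of the competitor's velocity perpendicular to the bank is 1.74 × sin 87° = 1.738 m/s.
The flow acts along the bank and has no component across it.
Time = 339 / 1.738 = 195.095 s.

195.09 s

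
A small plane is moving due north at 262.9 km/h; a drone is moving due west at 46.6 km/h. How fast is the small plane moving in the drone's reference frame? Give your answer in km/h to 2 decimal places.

Taking east as x and north as y: small plane velocity = (0.000, 262.900) km/h; drone velocity = (-46.600, 0.000) km/h.
Velocity of small plane relative to drone = (0.000, 262.900) − (-46.600, 0.000) = (46.600, 262.900) km/h.
Magnitude = |(46.600, 262.900)| = 266.998 km/h.

267.00 km/h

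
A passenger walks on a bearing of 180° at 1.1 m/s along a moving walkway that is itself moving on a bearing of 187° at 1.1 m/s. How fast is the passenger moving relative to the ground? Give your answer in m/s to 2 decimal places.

Taking east as x and north as y: moving walkway velocity = (-0.134, -1.092) m/s; passenger velocity relative to moving walkway = (0.000, -1.100) m/s.
Velocity relative to ground = (-0.134, -1.092) + (0.000, -1.100) = (-0.134, -2.192) m/s.
Speed = |(-0.134, -2.192)| = 2.196 m/s.

2.20 m/s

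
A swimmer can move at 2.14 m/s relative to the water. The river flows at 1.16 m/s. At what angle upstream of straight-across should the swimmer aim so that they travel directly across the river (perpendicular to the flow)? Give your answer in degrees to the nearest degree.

To cancel the current, the upstream component of the swimmer's velocity must equal the flow: 2.14 sin θ = 1.16.
sin θ = 1.16 / 2.14 = 0.5421.
θ = arcsin(0.5421) = 32.824°.

33°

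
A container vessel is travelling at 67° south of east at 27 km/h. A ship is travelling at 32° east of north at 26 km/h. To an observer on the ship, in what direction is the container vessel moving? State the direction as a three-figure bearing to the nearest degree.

184°

Taking east as x and north as y: container vessel velocity = (10.550, -24.854) km/h; ship velocity = (13.778, 22.049) km/h.
Velocity of container vessel relative to ship = (10.550, -24.854) − (13.778, 22.049) = (-3.228, -46.903) km/h.
Bearing = atan2(-3.23, -46.90) = 183.94° clockwise from north.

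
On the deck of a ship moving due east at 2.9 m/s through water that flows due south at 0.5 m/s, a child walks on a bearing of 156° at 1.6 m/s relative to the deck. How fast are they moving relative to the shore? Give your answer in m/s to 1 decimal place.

4.1 m/s

In east/north components (m/s): child relative to ship = (0.651, -1.462); ship relative to water = (2.900, 0.000); water relative to ground = (0.000, -0.500).
Sum = (3.551, -1.962) m/s.
Speed = |(3.551, -1.962)| = 4.057 m/s.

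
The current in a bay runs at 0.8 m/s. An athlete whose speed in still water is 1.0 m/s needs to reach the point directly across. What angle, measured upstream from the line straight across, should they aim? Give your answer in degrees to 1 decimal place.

53.1°

To cancel the current, the upstream component of the athlete's velocity must equal the flow: 1.0 sin θ = 0.8.
sin θ = 0.8 / 1.0 = 0.8000.
θ = arcsin(0.8000) = 53.130°.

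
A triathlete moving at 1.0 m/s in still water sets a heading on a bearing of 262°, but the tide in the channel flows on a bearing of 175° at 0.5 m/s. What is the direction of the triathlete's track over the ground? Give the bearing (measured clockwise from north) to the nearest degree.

236°

Taking east as x and north as y: velocity relative to the water = (-0.990, -0.139) m/s; the water relative to ground = (0.044, -0.498) m/s.
Velocity relative to ground = (-0.990, -0.139) + (0.044, -0.498) = (-0.947, -0.637) m/s.
Bearing = atan2(-0.95, -0.64) = 236.05° clockwise from north.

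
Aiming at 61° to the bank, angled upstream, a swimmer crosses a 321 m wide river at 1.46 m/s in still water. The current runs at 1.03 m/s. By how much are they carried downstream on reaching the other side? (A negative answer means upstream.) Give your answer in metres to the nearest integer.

Perpendicular speed = 1.277 m/s; crossing time = 321 / 1.277 = 251.381 s.
Net downstream speed = 0.322 m/s.
Drift = 0.322 × 251.381 = 80.990 m (downstream).

81 m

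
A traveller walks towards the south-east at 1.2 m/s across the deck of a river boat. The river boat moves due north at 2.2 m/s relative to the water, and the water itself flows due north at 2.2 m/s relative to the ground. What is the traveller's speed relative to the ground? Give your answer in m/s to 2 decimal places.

3.65 m/s

In east/north components (m/s): traveller relative to river boat = (0.849, -0.849); river boat relative to water = (0.000, 2.200); water relative to ground = (0.000, 2.200).
Sum = (0.849, 3.551) m/s.
Speed = |(0.849, 3.551)| = 3.651 m/s.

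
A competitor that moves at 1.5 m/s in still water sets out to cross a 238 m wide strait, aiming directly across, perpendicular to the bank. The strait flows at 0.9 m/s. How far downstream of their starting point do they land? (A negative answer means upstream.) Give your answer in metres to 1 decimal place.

Perpendicular speed = 1.500 m/s; crossing time = 238 / 1.500 = 158.667 s.
Net downstream speed = 0.900 m/s.
Drift = 0.900 × 158.667 = 142.800 m (downstream).

142.8 m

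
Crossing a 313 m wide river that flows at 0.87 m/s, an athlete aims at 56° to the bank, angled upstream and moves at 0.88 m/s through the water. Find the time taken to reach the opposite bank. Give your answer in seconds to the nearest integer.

429 s

The component of the athlete's velocity perpendicular to the bank is 0.88 × sin 56° = 0.730 m/s.
Only the cross-stream component determines the crossing time; the current contributes nothing perpendicular to the bank.
Time = 313 / 0.730 = 429.030 s.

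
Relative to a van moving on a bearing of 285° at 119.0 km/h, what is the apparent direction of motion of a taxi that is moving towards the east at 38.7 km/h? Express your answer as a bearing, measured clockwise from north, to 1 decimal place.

Taking east as x and north as y: taxi velocity = (38.700, 0.000) km/h; van velocity = (-114.945, 30.799) km/h.
Velocity of taxi relative to van = (38.700, 0.000) − (-114.945, 30.799) = (153.645, -30.799) km/h.
Bearing = atan2(153.65, -30.80) = 101.34° clockwise from north.

101.3°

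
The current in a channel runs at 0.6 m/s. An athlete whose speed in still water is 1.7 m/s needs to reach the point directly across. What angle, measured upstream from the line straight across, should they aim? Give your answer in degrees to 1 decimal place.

To cancel the current, the upstream component of the athlete's velocity must equal the flow: 1.7 sin θ = 0.6.
sin θ = 0.6 / 1.7 = 0.3529.
θ = arcsin(0.3529) = 20.667°.

20.7°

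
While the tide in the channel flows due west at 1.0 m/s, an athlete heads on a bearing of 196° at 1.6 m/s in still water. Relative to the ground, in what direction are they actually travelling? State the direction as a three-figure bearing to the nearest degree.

223°

Taking east as x and north as y: velocity relative to the water = (-0.441, -1.538) m/s; the water relative to ground = (-1.000, 0.000) m/s.
Velocity relative to ground = (-0.441, -1.538) + (-1.000, 0.000) = (-1.441, -1.538) m/s.
Bearing = atan2(-1.44, -1.54) = 223.14° clockwise from north.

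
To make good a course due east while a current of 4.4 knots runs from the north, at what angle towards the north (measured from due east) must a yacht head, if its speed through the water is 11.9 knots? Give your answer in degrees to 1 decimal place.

The current pushes perpendicular to the desired track; the heading must have a component into the current equal to 4.4 knots: 11.9 sin θ = 4.4.
sin θ = 0.3697, so θ = 21.700°.

21.7°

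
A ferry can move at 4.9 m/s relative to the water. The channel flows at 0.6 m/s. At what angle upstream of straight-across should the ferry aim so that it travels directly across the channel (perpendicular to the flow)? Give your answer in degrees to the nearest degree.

7°

To cancel the current, the upstream component of the ferry's velocity must equal the flow: 4.9 sin θ = 0.6.
sin θ = 0.6 / 4.9 = 0.1224.
θ = arcsin(0.1224) = 7.033°.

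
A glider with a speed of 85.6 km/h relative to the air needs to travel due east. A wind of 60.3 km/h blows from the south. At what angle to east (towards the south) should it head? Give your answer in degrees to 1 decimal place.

The wind pushes perpendicular to the desired track; the heading must have a component into the wind equal to 60.3 km/h: 85.6 sin θ = 60.3.
sin θ = 0.7044, so θ = 44.784°.

44.8°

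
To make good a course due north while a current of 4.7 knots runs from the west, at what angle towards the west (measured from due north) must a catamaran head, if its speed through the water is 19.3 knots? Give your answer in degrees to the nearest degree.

14°

The current pushes perpendicular to the desired track; the heading must have a component into the current equal to 4.7 knots: 19.3 sin θ = 4.7.
sin θ = 0.2435, so θ = 14.095°.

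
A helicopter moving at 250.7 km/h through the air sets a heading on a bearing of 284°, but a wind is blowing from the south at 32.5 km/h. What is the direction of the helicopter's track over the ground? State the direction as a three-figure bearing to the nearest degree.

291°

Taking east as x and north as y: velocity relative to the air = (-243.253, 60.650) km/h; the air relative to ground = (0.000, 32.500) km/h.
Velocity relative to ground = (-243.253, 60.650) + (0.000, 32.500) = (-243.253, 93.150) km/h.
Bearing = atan2(-243.25, 93.15) = 290.95° clockwise from north.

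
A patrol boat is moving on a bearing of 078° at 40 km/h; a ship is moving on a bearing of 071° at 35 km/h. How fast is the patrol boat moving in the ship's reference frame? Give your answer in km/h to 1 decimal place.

6.8 km/h

Taking east as x and north as y: patrol boat velocity = (39.126, 8.316) km/h; ship velocity = (33.093, 11.395) km/h.
Velocity of patrol boat relative to ship = (39.126, 8.316) − (33.093, 11.395) = (6.033, -3.078) km/h.
Magnitude = |(6.033, -3.078)| = 6.773 km/h.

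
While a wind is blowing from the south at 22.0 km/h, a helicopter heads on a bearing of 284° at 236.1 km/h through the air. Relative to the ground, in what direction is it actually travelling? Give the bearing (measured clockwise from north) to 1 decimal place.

Taking east as x and north as y: velocity relative to the air = (-229.087, 57.118) km/h; the air relative to ground = (0.000, 22.000) km/h.
Velocity relative to ground = (-229.087, 57.118) + (0.000, 22.000) = (-229.087, 79.118) km/h.
Bearing = atan2(-229.09, 79.12) = 289.05° clockwise from north.

289.1°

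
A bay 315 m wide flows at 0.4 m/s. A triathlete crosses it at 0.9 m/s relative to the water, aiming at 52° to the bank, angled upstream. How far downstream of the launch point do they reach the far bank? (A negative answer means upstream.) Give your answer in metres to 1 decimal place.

-68.4 m

Perpendicular speed = 0.709 m/s; crossing time = 315 / 0.709 = 444.156 s.
Net downstream speed = -0.154 m/s.
Drift = -0.154 × 444.156 = -68.442 m (upstream).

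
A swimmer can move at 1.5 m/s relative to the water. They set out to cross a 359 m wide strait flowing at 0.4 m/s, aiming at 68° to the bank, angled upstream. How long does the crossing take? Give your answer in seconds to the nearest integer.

258 s

The component of the swimmer's velocity perpendicular to the bank is 1.5 × sin 68° = 1.391 m/s.
The current is parallel to the bank, so it does not affect the crossing time.
Time = 359 / 1.391 = 258.129 s.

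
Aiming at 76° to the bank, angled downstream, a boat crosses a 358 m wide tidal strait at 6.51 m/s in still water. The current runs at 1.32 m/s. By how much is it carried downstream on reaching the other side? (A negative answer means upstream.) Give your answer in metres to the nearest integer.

Perpendicular speed = 6.317 m/s; crossing time = 358 / 6.317 = 56.676 s.
Net downstream speed = 2.895 m/s.
Drift = 2.895 × 56.676 = 164.072 m (downstream).

164 m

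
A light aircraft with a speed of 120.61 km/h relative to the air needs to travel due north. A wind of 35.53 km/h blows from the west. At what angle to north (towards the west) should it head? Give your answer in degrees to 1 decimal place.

The wind pushes perpendicular to the desired track; the heading must have a component into the wind equal to 35.53 km/h: 120.61 sin θ = 35.53.
sin θ = 0.2946, so θ = 17.133°.

17.1°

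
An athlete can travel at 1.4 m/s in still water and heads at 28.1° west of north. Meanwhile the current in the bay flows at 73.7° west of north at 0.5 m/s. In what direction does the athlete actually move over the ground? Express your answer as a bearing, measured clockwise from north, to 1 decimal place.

Taking east as x and north as y: velocity relative to the water = (-0.659, 1.235) m/s; the water relative to ground = (-0.480, 0.140) m/s.
Velocity relative to ground = (-0.659, 1.235) + (-0.480, 0.140) = (-1.139, 1.375) m/s.
Bearing = atan2(-1.14, 1.38) = 320.36° clockwise from north.

320.4°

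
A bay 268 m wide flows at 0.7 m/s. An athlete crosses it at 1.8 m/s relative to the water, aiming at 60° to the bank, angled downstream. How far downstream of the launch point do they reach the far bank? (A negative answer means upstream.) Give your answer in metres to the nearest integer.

Perpendicular speed = 1.559 m/s; crossing time = 268 / 1.559 = 171.922 s.
Net downstream speed = 1.600 m/s.
Drift = 1.600 × 171.922 = 275.075 m (downstream).

275 m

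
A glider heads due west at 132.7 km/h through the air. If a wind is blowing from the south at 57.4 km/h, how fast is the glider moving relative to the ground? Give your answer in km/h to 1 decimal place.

Taking east as x and north as y: velocity relative to the air = (-132.700, 0.000) km/h; the air relative to ground = (0.000, 57.400) km/h.
Velocity relative to ground = (-132.700, 0.000) + (0.000, 57.400) = (-132.700, 57.400) km/h.
Speed = |(-132.700, 57.400)| = 144.582 km/h.

144.6 km/h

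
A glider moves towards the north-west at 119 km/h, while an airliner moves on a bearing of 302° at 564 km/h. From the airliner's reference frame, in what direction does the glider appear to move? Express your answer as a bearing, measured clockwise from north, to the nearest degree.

Taking east as x and north as y: glider velocity = (-84.146, 84.146) km/h; airliner velocity = (-478.299, 298.874) km/h.
Velocity of glider relative to airliner = (-84.146, 84.146) − (-478.299, 298.874) = (394.153, -214.729) km/h.
Bearing = atan2(394.15, -214.73) = 118.58° clockwise from north.

119°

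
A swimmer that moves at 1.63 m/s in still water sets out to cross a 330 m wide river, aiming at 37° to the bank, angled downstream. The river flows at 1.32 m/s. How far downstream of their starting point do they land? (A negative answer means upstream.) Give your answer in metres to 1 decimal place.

882.0 m

Perpendicular speed = 0.981 m/s; crossing time = 330 / 0.981 = 336.406 s.
Net downstream speed = 2.622 m/s.
Drift = 2.622 × 336.406 = 881.980 m (downstream).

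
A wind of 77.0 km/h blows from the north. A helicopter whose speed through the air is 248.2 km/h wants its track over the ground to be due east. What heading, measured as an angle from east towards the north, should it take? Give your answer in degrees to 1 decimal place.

The wind pushes perpendicular to the desired track; the heading must have a component into the wind equal to 77.0 km/h: 248.2 sin θ = 77.0.
sin θ = 0.3102, so θ = 18.073°.

18.1°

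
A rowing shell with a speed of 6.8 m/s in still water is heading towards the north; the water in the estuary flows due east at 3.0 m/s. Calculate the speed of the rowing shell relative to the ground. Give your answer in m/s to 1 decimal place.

Taking east as x and north as y: velocity relative to the water = (0.000, 6.800) m/s; the water relative to ground = (3.000, 0.000) m/s.
Velocity relative to ground = (0.000, 6.800) + (3.000, 0.000) = (3.000, 6.800) m/s.
Speed = |(3.000, 6.800)| = 7.432 m/s.

7.4 m/s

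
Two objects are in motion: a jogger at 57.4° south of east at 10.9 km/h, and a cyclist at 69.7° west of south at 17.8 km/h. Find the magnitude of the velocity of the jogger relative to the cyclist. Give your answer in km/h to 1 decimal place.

22.8 km/h

Taking east as x and north as y: jogger velocity = (5.873, -9.183) km/h; cyclist velocity = (-16.694, -6.175) km/h.
Velocity of jogger relative to cyclist = (5.873, -9.183) − (-16.694, -6.175) = (22.567, -3.007) km/h.
Magnitude = |(22.567, -3.007)| = 22.767 km/h.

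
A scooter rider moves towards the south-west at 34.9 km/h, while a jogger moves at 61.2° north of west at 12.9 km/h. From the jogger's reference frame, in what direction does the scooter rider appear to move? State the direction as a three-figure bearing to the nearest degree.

207°

Taking east as x and north as y: scooter rider velocity = (-24.678, -24.678) km/h; jogger velocity = (-6.215, 11.304) km/h.
Velocity of scooter rider relative to jogger = (-24.678, -24.678) − (-6.215, 11.304) = (-18.463, -35.982) km/h.
Bearing = atan2(-18.46, -35.98) = 207.16° clockwise from north.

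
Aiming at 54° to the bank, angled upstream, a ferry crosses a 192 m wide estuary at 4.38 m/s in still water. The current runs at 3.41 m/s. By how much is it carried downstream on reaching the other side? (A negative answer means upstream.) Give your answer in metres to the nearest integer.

45 m

Perpendicular speed = 3.543 m/s; crossing time = 192 / 3.543 = 54.184 s.
Net downstream speed = 0.836 m/s.
Drift = 0.836 × 54.184 = 45.271 m (downstream).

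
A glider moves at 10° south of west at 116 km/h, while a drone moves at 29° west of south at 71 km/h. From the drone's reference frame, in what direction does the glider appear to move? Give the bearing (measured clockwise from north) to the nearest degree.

298°

Taking east as x and north as y: glider velocity = (-114.238, -20.143) km/h; drone velocity = (-34.421, -62.098) km/h.
Velocity of glider relative to drone = (-114.238, -20.143) − (-34.421, -62.098) = (-79.816, 41.955) km/h.
Bearing = atan2(-79.82, 41.95) = 297.73° clockwise from north.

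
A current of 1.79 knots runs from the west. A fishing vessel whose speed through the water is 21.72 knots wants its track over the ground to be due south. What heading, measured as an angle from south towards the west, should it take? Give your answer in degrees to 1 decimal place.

The current pushes perpendicular to the desired track; the heading must have a component into the current equal to 1.79 knots: 21.72 sin θ = 1.79.
sin θ = 0.0824, so θ = 4.727°.

4.7°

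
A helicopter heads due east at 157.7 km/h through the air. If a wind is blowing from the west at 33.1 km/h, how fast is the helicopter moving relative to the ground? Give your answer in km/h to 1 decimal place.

190.8 km/h

Taking east as x and north as y: velocity relative to the air = (157.700, 0.000) km/h; the air relative to ground = (33.100, 0.000) km/h.
Velocity relative to ground = (157.700, 0.000) + (33.100, 0.000) = (190.800, 0.000) km/h.
Speed = |(190.800, 0.000)| = 190.800 km/h.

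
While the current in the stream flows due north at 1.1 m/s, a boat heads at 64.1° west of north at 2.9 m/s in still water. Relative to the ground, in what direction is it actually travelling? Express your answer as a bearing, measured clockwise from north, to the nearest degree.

Taking east as x and north as y: velocity relative to the water = (-2.609, 1.267) m/s; the water relative to ground = (0.000, 1.100) m/s.
Velocity relative to ground = (-2.609, 1.267) + (0.000, 1.100) = (-2.609, 2.367) m/s.
Bearing = atan2(-2.61, 2.37) = 312.22° clockwise from north.

312°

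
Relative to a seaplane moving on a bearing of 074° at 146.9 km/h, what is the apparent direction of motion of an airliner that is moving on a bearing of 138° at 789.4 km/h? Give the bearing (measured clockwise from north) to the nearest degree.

Taking east as x and north as y: airliner velocity = (528.212, -586.639) km/h; seaplane velocity = (141.209, 40.491) km/h.
Velocity of airliner relative to seaplane = (528.212, -586.639) − (141.209, 40.491) = (387.002, -627.130) km/h.
Bearing = atan2(387.00, -627.13) = 148.32° clockwise from north.

148°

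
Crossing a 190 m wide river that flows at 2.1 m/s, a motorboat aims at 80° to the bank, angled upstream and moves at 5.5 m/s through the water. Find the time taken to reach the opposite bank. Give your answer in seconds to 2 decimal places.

35.08 s

The component of the motorboat's velocity perpendicular to the bank is 5.5 × sin 80° = 5.416 m/s.
The current is parallel to the bank, so it does not affect the crossing time.
Time = 190 / 5.416 = 35.078 s.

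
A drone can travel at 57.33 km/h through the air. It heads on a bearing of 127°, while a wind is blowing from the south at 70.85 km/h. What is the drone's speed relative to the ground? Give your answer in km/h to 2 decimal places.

Taking east as x and north as y: velocity relative to the air = (45.786, -34.502) km/h; the air relative to ground = (0.000, 70.850) km/h.
Velocity relative to ground = (45.786, -34.502) + (0.000, 70.850) = (45.786, 36.348) km/h.
Speed = |(45.786, 36.348)| = 58.459 km/h.

58.46 km/h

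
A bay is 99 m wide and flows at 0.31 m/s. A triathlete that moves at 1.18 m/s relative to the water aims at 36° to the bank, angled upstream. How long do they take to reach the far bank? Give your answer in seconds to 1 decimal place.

142.7 s

The component of the triathlete's velocity perpendicular to the bank is 1.18 × sin 36° = 0.694 m/s.
Only the cross-stream component determines the crossing time; the current contributes nothing perpendicular to the bank.
Time = 99 / 0.694 = 142.736 s.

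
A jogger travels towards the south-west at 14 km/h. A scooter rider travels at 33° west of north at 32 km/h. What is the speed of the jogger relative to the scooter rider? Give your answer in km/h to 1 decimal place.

Taking east as x and north as y: jogger velocity = (-9.899, -9.899) km/h; scooter rider velocity = (-17.428, 26.837) km/h.
Velocity of jogger relative to scooter rider = (-9.899, -9.899) − (-17.428, 26.837) = (7.529, -36.737) km/h.
Magnitude = |(7.529, -36.737)| = 37.501 km/h.

37.5 km/h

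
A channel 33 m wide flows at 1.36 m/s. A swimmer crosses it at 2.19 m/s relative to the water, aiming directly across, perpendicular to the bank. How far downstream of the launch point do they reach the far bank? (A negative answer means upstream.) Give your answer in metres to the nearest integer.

20 m

Perpendicular speed = 2.190 m/s; crossing time = 33 / 2.190 = 15.068 s.
Net downstream speed = 1.360 m/s.
Drift = 1.360 × 15.068 = 20.493 m (downstream).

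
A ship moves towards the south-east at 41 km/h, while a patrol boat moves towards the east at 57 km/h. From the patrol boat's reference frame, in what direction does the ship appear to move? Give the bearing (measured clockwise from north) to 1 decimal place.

Taking east as x and north as y: ship velocity = (28.991, -28.991) km/h; patrol boat velocity = (57.000, 0.000) km/h.
Velocity of ship relative to patrol boat = (28.991, -28.991) − (57.000, 0.000) = (-28.009, -28.991) km/h.
Bearing = atan2(-28.01, -28.99) = 224.01° clockwise from north.

224.0°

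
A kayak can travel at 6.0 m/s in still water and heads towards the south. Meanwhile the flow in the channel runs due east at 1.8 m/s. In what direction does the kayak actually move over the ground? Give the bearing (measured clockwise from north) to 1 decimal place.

163.3°

Taking east as x and north as y: velocity relative to the water = (0.000, -6.000) m/s; the water relative to ground = (1.800, 0.000) m/s.
Velocity relative to ground = (0.000, -6.000) + (1.800, 0.000) = (1.800, -6.000) m/s.
Bearing = atan2(1.80, -6.00) = 163.30° clockwise from north.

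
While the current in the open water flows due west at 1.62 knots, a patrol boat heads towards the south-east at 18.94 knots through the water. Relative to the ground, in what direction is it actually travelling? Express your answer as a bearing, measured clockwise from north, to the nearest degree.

139°

Taking east as x and north as y: velocity relative to the water = (13.393, -13.393) knots; the water relative to ground = (-1.620, 0.000) knots.
Velocity relative to ground = (13.393, -13.393) + (-1.620, 0.000) = (11.773, -13.393) knots.
Bearing = atan2(11.77, -13.39) = 138.68° clockwise from north.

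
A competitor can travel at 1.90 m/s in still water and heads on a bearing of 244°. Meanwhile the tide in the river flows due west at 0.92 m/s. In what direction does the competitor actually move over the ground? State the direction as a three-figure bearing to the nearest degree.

252°

Taking east as x and north as y: velocity relative to the water = (-1.708, -0.833) m/s; the water relative to ground = (-0.920, 0.000) m/s.
Velocity relative to ground = (-1.708, -0.833) + (-0.920, 0.000) = (-2.628, -0.833) m/s.
Bearing = atan2(-2.63, -0.83) = 252.41° clockwise from north.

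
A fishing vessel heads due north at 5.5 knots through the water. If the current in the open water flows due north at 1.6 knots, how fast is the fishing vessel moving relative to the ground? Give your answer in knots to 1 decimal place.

7.1 knots

Taking east as x and north as y: velocity relative to the water = (0.000, 5.500) knots; the water relative to ground = (0.000, 1.600) knots.
Velocity relative to ground = (0.000, 5.500) + (0.000, 1.600) = (0.000, 7.100) knots.
Speed = |(0.000, 7.100)| = 7.100 knots.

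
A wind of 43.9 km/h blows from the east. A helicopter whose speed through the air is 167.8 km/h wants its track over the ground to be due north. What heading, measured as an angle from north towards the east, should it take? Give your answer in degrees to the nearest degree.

The wind pushes perpendicular to the desired track; the heading must have a component into the wind equal to 43.9 km/h: 167.8 sin θ = 43.9.
sin θ = 0.2616, so θ = 15.166°.

15°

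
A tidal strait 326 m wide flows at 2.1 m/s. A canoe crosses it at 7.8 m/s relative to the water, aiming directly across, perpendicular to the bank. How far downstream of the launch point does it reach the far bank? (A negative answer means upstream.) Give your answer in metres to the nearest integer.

88 m

Perpendicular speed = 7.800 m/s; crossing time = 326 / 7.800 = 41.795 s.
Net downstream speed = 2.100 m/s.
Drift = 2.100 × 41.795 = 87.769 m (downstream).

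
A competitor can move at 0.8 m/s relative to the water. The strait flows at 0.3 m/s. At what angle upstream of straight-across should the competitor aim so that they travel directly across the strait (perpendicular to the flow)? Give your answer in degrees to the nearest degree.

22°

To cancel the current, the upstream component of the competitor's velocity must equal the flow: 0.8 sin θ = 0.3.
sin θ = 0.3 / 0.8 = 0.3750.
θ = arcsin(0.3750) = 22.024°.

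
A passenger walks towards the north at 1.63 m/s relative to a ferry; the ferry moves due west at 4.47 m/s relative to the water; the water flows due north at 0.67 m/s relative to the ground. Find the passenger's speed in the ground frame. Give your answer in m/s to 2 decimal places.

In east/north components (m/s): passenger relative to ferry = (0.000, 1.630); ferry relative to water = (-4.470, 0.000); water relative to ground = (0.000, 0.670).
Sum = (-4.470, 2.300) m/s.
Speed = |(-4.470, 2.300)| = 5.027 m/s.

5.03 m/s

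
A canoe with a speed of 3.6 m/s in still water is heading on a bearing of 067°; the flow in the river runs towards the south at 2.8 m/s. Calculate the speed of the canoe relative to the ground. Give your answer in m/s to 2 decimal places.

3.59 m/s

Taking east as x and north as y: velocity relative to the water = (3.314, 1.407) m/s; the water relative to ground = (0.000, -2.800) m/s.
Velocity relative to ground = (3.314, 1.407) + (0.000, -2.800) = (3.314, -1.393) m/s.
Speed = |(3.314, -1.393)| = 3.595 m/s.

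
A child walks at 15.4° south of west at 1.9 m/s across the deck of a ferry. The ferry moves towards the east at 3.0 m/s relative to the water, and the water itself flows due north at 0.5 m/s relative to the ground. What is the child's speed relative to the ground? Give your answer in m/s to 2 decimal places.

1.17 m/s

In east/north components (m/s): child relative to ferry = (-1.832, -0.505); ferry relative to water = (3.000, 0.000); water relative to ground = (0.000, 0.500).
Sum = (1.168, -0.005) m/s.
Speed = |(1.168, -0.005)| = 1.168 m/s.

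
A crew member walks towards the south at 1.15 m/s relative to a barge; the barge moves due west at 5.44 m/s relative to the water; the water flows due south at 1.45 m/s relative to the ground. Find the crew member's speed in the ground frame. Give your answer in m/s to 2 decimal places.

In east/north components (m/s): crew member relative to barge = (0.000, -1.150); barge relative to water = (-5.440, 0.000); water relative to ground = (0.000, -1.450).
Sum = (-5.440, -2.600) m/s.
Speed = |(-5.440, -2.600)| = 6.029 m/s.

6.03 m/s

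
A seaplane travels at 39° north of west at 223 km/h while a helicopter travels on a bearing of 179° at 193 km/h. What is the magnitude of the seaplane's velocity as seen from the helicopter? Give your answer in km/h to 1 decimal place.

377.2 km/h

Taking east as x and north as y: seaplane velocity = (-173.304, 140.338) km/h; helicopter velocity = (3.368, -192.971) km/h.
Velocity of seaplane relative to helicopter = (-173.304, 140.338) − (3.368, -192.971) = (-176.672, 333.309) km/h.
Magnitude = |(-176.672, 333.309)| = 377.237 km/h.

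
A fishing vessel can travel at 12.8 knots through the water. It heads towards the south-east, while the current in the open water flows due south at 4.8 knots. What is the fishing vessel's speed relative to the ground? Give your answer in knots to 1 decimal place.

Taking east as x and north as y: velocity relative to the water = (9.051, -9.051) knots; the water relative to ground = (0.000, -4.800) knots.
Velocity relative to ground = (9.051, -9.051) + (0.000, -4.800) = (9.051, -13.851) knots.
Speed = |(9.051, -13.851)| = 16.546 knots.

16.5 knots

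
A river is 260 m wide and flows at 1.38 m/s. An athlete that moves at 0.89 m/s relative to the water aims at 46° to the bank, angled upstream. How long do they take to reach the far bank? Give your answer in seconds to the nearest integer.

406 s

The component of the athlete's velocity perpendicular to the bank is 0.89 × sin 46° = 0.640 m/s.
The flow acts along the bank and has no component across it.
Time = 260 / 0.640 = 406.115 s.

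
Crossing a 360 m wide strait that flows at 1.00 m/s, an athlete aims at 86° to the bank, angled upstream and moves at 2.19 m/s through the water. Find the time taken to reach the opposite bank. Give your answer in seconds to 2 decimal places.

The component of the athlete's velocity perpendicular to the bank is 2.19 × sin 86° = 2.185 m/s.
Only the cross-stream component determines the crossing time; the current contributes nothing perpendicular to the bank.
Time = 360 / 2.185 = 164.785 s.

164.78 s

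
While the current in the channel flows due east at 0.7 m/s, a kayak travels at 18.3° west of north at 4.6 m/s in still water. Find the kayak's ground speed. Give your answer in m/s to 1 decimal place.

4.4 m/s

Taking east as x and north as y: velocity relative to the water = (-1.444, 4.367) m/s; the water relative to ground = (0.700, 0.000) m/s.
Velocity relative to ground = (-1.444, 4.367) + (0.700, 0.000) = (-0.744, 4.367) m/s.
Speed = |(-0.744, 4.367)| = 4.430 m/s.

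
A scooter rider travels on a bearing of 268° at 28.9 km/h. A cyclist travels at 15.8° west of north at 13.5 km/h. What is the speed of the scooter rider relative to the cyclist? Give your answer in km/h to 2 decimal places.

28.83 km/h

Taking east as x and north as y: scooter rider velocity = (-28.882, -1.009) km/h; cyclist velocity = (-3.676, 12.990) km/h.
Velocity of scooter rider relative to cyclist = (-28.882, -1.009) − (-3.676, 12.990) = (-25.207, -13.999) km/h.
Magnitude = |(-25.207, -13.999)| = 28.833 km/h.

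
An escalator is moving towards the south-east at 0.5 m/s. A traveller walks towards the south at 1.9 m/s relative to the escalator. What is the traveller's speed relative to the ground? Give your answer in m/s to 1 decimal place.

2.3 m/s

Taking east as x and north as y: escalator velocity = (0.354, -0.354) m/s; traveller velocity relative to escalator = (0.000, -1.900) m/s.
Velocity relative to ground = (0.354, -0.354) + (0.000, -1.900) = (0.354, -2.254) m/s.
Speed = |(0.354, -2.254)| = 2.281 m/s.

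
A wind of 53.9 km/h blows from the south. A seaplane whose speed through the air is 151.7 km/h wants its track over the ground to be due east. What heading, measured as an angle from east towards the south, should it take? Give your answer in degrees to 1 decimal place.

20.8°

The wind pushes perpendicular to the desired track; the heading must have a component into the wind equal to 53.9 km/h: 151.7 sin θ = 53.9.
sin θ = 0.3553, so θ = 20.812°.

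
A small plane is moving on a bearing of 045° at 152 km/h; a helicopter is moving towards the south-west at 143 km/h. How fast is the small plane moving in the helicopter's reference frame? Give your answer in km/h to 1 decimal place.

Taking east as x and north as y: small plane velocity = (107.480, 107.480) km/h; helicopter velocity = (-101.116, -101.116) km/h.
Velocity of small plane relative to helicopter = (107.480, 107.480) − (-101.116, -101.116) = (208.597, 208.597) km/h.
Magnitude = |(208.597, 208.597)| = 295.000 km/h.

295.0 km/h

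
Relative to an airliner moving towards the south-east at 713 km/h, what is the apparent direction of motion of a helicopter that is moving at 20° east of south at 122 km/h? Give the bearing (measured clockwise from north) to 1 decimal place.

310.1°

Taking east as x and north as y: helicopter velocity = (41.726, -114.642) km/h; airliner velocity = (504.167, -504.167) km/h.
Velocity of helicopter relative to airliner = (41.726, -114.642) − (504.167, -504.167) = (-462.441, 389.525) km/h.
Bearing = atan2(-462.44, 389.52) = 310.11° clockwise from north.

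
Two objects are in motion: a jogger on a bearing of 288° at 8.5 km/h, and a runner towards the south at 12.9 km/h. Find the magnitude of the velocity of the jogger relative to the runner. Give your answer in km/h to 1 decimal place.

17.5 km/h

Taking east as x and north as y: jogger velocity = (-8.084, 2.627) km/h; runner velocity = (0.000, -12.900) km/h.
Velocity of jogger relative to runner = (-8.084, 2.627) − (0.000, -12.900) = (-8.084, 15.527) km/h.
Magnitude = |(-8.084, 15.527)| = 17.505 km/h.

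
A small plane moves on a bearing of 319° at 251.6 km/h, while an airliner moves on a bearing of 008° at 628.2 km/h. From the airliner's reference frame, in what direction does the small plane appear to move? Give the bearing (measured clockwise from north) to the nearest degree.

210°

Taking east as x and north as y: small plane velocity = (-165.064, 189.885) km/h; airliner velocity = (87.429, 622.086) km/h.
Velocity of small plane relative to airliner = (-165.064, 189.885) − (87.429, 622.086) = (-252.493, -432.201) km/h.
Bearing = atan2(-252.49, -432.20) = 210.29° clockwise from north.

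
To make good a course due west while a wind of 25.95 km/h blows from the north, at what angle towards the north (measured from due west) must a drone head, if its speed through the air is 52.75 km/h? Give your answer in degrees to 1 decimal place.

The wind pushes perpendicular to the desired track; the heading must have a component into the wind equal to 25.95 km/h: 52.75 sin θ = 25.95.
sin θ = 0.4919, so θ = 29.468°.

29.5°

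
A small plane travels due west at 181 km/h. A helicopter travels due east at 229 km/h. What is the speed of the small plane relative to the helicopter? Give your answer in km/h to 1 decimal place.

Taking east as x and north as y: small plane velocity = (-181.000, 0.000) km/h; helicopter velocity = (229.000, 0.000) km/h.
Velocity of small plane relative to helicopter = (-181.000, 0.000) − (229.000, 0.000) = (-410.000, 0.000) km/h.
Magnitude = |(-410.000, 0.000)| = 410.000 km/h.

410.0 km/h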